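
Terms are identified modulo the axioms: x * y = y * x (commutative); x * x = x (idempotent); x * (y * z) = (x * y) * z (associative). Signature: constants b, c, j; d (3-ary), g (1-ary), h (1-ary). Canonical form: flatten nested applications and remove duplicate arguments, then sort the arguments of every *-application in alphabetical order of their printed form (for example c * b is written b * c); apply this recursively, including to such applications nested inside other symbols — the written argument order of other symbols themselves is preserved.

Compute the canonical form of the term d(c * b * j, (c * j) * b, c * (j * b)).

Work inside:  c * (j * b)
Flatten:  c * j * b
Sort arguments:  b * c * j
Put back:  d(b * c * j, b * c * j, b * c * j)

Answer: d(b * c * j, b * c * j, b * c * j)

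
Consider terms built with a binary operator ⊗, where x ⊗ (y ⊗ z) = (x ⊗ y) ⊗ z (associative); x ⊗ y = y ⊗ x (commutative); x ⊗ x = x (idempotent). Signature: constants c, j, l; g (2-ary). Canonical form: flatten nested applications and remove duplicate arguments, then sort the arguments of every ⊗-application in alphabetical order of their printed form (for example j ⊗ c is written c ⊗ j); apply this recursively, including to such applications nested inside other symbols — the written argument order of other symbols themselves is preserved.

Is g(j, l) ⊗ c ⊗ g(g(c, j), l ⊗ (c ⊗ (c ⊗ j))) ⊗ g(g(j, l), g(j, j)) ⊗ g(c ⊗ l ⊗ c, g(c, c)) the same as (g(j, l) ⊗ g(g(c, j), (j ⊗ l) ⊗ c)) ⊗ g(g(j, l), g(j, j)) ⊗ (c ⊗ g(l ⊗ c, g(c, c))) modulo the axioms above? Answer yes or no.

Answer: yes — both canonical forms are c ⊗ g(c ⊗ l, g(c, c)) ⊗ g(g(c, j), c ⊗ j ⊗ l) ⊗ g(g(j, l), g(j, j)) ⊗ g(j, l)

Derivation:
Left:  g(j, l) ⊗ c ⊗ g(g(c, j), l ⊗ (c ⊗ (c ⊗ j))) ⊗ g(g(j, l), g(j, j)) ⊗ g(c ⊗ l ⊗ c, g(c, c))
  Canonicalize subterm:  g(g(c, j), l ⊗ (c ⊗ (c ⊗ j)))  →  g(g(c, j), c ⊗ j ⊗ l)
  Simplify inside:  g(c ⊗ l ⊗ c, g(c, c))  →  g(c ⊗ l, g(c, c))
  Sort:  c ⊗ g(c ⊗ l, g(c, c)) ⊗ g(g(c, j), c ⊗ j ⊗ l) ⊗ g(g(j, l), g(j, j)) ⊗ g(j, l)
Right:  (g(j, l) ⊗ g(g(c, j), (j ⊗ l) ⊗ c)) ⊗ g(g(j, l), g(j, j)) ⊗ (c ⊗ g(l ⊗ c, g(c, c)))
  Merge nested applications:  g(j, l) ⊗ g(g(c, j), (j ⊗ l) ⊗ c) ⊗ g(g(j, l), g(j, j)) ⊗ c ⊗ g(l ⊗ c, g(c, c))
  Inside:  g(g(c, j), (j ⊗ l) ⊗ c)  →  g(g(c, j), c ⊗ j ⊗ l)
  Canonicalize subterm:  g(l ⊗ c, g(c, c))  →  g(c ⊗ l, g(c, c))
  Sort arguments:  c ⊗ g(c ⊗ l, g(c, c)) ⊗ g(g(c, j), c ⊗ j ⊗ l) ⊗ g(g(j, l), g(j, j)) ⊗ g(j, l)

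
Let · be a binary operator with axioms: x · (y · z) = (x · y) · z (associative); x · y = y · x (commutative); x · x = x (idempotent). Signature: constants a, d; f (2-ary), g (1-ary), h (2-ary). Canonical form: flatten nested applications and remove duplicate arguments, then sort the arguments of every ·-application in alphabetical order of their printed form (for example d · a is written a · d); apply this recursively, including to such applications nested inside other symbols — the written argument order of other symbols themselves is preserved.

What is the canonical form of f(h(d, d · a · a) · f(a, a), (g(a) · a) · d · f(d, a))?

Answer: f(f(a, a) · h(d, a · d), a · d · f(d, a) · g(a))

Derivation:
Work inside:  h(d, d · a · a) · f(a, a)
Inside:  h(d, d · a · a)  →  h(d, a · d)
Sort arguments:  f(a, a) · h(d, a · d)
Put back:  f(f(a, a) · h(d, a · d), a · d · f(d, a) · g(a))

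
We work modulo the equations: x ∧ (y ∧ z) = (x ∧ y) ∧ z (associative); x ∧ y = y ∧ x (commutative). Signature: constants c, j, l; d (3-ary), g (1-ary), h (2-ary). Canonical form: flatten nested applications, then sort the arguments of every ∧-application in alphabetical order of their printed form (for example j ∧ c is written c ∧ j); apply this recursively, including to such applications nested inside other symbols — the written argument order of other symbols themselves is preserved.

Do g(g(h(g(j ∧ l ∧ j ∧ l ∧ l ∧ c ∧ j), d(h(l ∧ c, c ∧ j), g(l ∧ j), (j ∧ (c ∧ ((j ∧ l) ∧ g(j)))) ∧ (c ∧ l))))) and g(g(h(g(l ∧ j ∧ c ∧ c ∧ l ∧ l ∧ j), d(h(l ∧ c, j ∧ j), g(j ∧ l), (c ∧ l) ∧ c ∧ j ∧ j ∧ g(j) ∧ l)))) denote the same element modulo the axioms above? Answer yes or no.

Answer: no — g(g(h(g(c ∧ j ∧ j ∧ j ∧ l ∧ l ∧ l), d(h(c ∧ l, c ∧ j), g(j ∧ l), c ∧ c ∧ g(j) ∧ j ∧ j ∧ l ∧ l)))) vs g(g(h(g(c ∧ c ∧ j ∧ j ∧ l ∧ l ∧ l), d(h(c ∧ l, j ∧ j), g(j ∧ l), c ∧ c ∧ g(j) ∧ j ∧ j ∧ l ∧ l))))

Derivation:
Left:  g(g(h(g(j ∧ l ∧ j ∧ l ∧ l ∧ c ∧ j), d(h(l ∧ c, c ∧ j), g(l ∧ j), (j ∧ (c ∧ ((j ∧ l) ∧ g(j)))) ∧ (c ∧ l)))))
  Descend into:  (j ∧ (c ∧ ((j ∧ l) ∧ g(j)))) ∧ (c ∧ l)
  Un-nest:  j ∧ c ∧ j ∧ l ∧ g(j) ∧ c ∧ l
  Sort arguments:  c ∧ c ∧ g(j) ∧ j ∧ j ∧ l ∧ l
  Put back:  g(g(h(g(c ∧ j ∧ j ∧ j ∧ l ∧ l ∧ l), d(h(c ∧ l, c ∧ j), g(j ∧ l), c ∧ c ∧ g(j) ∧ j ∧ j ∧ l ∧ l))))
Right:  g(g(h(g(l ∧ j ∧ c ∧ c ∧ l ∧ l ∧ j), d(h(l ∧ c, j ∧ j), g(j ∧ l), (c ∧ l) ∧ c ∧ j ∧ j ∧ g(j) ∧ l))))
  Descend into:  (c ∧ l) ∧ c ∧ j ∧ j ∧ g(j) ∧ l
  Merge nested applications:  c ∧ l ∧ c ∧ j ∧ j ∧ g(j) ∧ l
  Sort:  c ∧ c ∧ g(j) ∧ j ∧ j ∧ l ∧ l
  Rebuild:  g(g(h(g(c ∧ c ∧ j ∧ j ∧ l ∧ l ∧ l), d(h(c ∧ l, j ∧ j), g(j ∧ l), c ∧ c ∧ g(j) ∧ j ∧ j ∧ l ∧ l))))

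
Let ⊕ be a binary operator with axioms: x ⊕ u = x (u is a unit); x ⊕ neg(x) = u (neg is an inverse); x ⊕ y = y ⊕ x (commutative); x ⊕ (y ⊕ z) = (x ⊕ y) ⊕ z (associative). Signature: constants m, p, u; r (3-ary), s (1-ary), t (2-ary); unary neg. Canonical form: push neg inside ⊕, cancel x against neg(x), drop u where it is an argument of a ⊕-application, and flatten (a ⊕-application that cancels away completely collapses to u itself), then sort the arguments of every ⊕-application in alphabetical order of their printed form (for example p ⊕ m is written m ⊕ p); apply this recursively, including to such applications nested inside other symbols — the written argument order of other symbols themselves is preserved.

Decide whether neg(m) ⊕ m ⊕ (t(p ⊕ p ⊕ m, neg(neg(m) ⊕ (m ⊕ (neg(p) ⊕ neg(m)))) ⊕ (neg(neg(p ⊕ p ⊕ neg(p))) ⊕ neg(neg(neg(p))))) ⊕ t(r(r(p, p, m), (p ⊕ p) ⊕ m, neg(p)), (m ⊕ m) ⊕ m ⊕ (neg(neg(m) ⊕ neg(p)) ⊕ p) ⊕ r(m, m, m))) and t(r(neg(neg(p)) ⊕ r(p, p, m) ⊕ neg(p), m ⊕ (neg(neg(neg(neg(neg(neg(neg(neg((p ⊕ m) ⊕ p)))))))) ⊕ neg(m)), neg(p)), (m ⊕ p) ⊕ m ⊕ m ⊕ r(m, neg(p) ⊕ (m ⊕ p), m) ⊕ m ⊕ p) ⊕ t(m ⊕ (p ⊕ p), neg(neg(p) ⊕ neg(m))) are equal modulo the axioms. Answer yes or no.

Left:  neg(m) ⊕ m ⊕ (t(p ⊕ p ⊕ m, neg(neg(m) ⊕ (m ⊕ (neg(p) ⊕ neg(m)))) ⊕ (neg(neg(p ⊕ p ⊕ neg(p))) ⊕ neg(neg(neg(p))))) ⊕ t(r(r(p, p, m), (p ⊕ p) ⊕ m, neg(p)), (m ⊕ m) ⊕ m ⊕ (neg(neg(m) ⊕ neg(p)) ⊕ p) ⊕ r(m, m, m)))
  Push neg inside:  distribute neg over ⊕ and collapse double neg
  Cancel inverse pairs:  m cancels
  Collect:  t(m ⊕ p ⊕ p, m ⊕ p) ⊕ t(r(r(p, p, m), m ⊕ p ⊕ p, neg(p)), m ⊕ m ⊕ m ⊕ m ⊕ p ⊕ p ⊕ r(m, m, m))
Right:  t(r(neg(neg(p)) ⊕ r(p, p, m) ⊕ neg(p), m ⊕ (neg(neg(neg(neg(neg(neg(neg(neg((p ⊕ m) ⊕ p)))))))) ⊕ neg(m)), neg(p)), (m ⊕ p) ⊕ m ⊕ m ⊕ r(m, neg(p) ⊕ (m ⊕ p), m) ⊕ m ⊕ p) ⊕ t(m ⊕ (p ⊕ p), neg(neg(p) ⊕ neg(m)))
  Push neg inside:  distribute neg over ⊕ and collapse double neg
  Collect:  t(r(r(p, p, m), m ⊕ p ⊕ p, neg(p)), m ⊕ m ⊕ m ⊕ m ⊕ p ⊕ p ⊕ r(m, m, m)) ⊕ t(m ⊕ p ⊕ p, m ⊕ p)
  Sort:  t(m ⊕ p ⊕ p, m ⊕ p) ⊕ t(r(r(p, p, m), m ⊕ p ⊕ p, neg(p)), m ⊕ m ⊕ m ⊕ m ⊕ p ⊕ p ⊕ r(m, m, m))

Answer: yes — both canonical forms are t(m ⊕ p ⊕ p, m ⊕ p) ⊕ t(r(r(p, p, m), m ⊕ p ⊕ p, neg(p)), m ⊕ m ⊕ m ⊕ m ⊕ p ⊕ p ⊕ r(m, m, m))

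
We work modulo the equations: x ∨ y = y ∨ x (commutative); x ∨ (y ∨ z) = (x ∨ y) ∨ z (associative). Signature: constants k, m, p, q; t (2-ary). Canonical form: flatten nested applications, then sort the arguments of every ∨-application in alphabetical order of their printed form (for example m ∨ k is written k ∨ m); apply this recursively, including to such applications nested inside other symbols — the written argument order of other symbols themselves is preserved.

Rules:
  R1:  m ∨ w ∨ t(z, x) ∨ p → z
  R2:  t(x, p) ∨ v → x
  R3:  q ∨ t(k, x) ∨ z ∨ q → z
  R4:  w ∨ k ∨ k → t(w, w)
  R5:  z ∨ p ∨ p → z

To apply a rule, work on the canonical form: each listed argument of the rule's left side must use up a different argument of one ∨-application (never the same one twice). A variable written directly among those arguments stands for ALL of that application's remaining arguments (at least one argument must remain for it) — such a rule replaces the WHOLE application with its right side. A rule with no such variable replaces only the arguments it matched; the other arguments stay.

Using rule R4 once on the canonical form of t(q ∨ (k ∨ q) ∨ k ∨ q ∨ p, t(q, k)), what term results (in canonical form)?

Answer: t(t(p ∨ q ∨ q ∨ q, p ∨ q ∨ q ∨ q), t(q, k))

Derivation:
Canonical form:  t(k ∨ k ∨ p ∨ q ∨ q ∨ q, t(q, k))
Apply R4:  consuming k, k;  w := p ∨ q ∨ q ∨ q
The variable takes the whole remainder — replace the entire application.
Giving:  t(t(p ∨ q ∨ q ∨ q, p ∨ q ∨ q ∨ q), t(q, k))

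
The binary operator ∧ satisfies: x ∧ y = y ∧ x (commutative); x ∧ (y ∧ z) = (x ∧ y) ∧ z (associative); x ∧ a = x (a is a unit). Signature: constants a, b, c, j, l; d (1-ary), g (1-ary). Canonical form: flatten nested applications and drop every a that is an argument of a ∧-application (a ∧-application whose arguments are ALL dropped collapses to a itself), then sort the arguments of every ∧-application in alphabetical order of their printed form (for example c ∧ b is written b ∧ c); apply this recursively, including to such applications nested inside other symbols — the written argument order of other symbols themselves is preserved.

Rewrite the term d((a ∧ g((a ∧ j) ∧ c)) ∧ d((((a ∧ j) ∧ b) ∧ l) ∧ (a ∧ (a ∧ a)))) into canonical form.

Answer: d(d(b ∧ j ∧ l) ∧ g(c ∧ j))

Derivation:
Focus inside:  (a ∧ g((a ∧ j) ∧ c)) ∧ d((((a ∧ j) ∧ b) ∧ l) ∧ (a ∧ (a ∧ a)))
Flatten:  a ∧ g((a ∧ j) ∧ c) ∧ d((((a ∧ j) ∧ b) ∧ l) ∧ (a ∧ (a ∧ a)))
Inside:  g((a ∧ j) ∧ c)  →  g(c ∧ j)
Canonicalize subterm:  d((((a ∧ j) ∧ b) ∧ l) ∧ (a ∧ (a ∧ a)))  →  d(b ∧ j ∧ l)
Units out:  drop a
Sort arguments:  d(b ∧ j ∧ l) ∧ g(c ∧ j)
Put back:  d(d(b ∧ j ∧ l) ∧ g(c ∧ j))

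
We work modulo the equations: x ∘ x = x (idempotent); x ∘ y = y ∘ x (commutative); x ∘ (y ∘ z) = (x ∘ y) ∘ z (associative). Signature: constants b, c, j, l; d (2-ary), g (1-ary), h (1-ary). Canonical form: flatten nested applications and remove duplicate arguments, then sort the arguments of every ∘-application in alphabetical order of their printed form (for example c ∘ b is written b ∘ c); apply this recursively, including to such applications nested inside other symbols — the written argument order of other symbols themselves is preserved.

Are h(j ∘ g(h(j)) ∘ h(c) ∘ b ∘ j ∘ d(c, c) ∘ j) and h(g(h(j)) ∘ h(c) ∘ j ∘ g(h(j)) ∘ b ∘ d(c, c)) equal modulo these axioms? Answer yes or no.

Answer: yes — both canonical forms are h(b ∘ d(c, c) ∘ g(h(j)) ∘ h(c) ∘ j)

Derivation:
Left:  h(j ∘ g(h(j)) ∘ h(c) ∘ b ∘ j ∘ d(c, c) ∘ j)
  Descend into:  j ∘ g(h(j)) ∘ h(c) ∘ b ∘ j ∘ d(c, c) ∘ j
  Drop duplicates:  drop duplicate j, j
  Sort arguments:  b ∘ d(c, c) ∘ g(h(j)) ∘ h(c) ∘ j
  Put back:  h(b ∘ d(c, c) ∘ g(h(j)) ∘ h(c) ∘ j)
Right:  h(g(h(j)) ∘ h(c) ∘ j ∘ g(h(j)) ∘ b ∘ d(c, c))
  Work inside:  g(h(j)) ∘ h(c) ∘ j ∘ g(h(j)) ∘ b ∘ d(c, c)
  Deduplicate:  drop duplicate g(h(j))
  Order the arguments:  b ∘ d(c, c) ∘ g(h(j)) ∘ h(c) ∘ j
  Rebuild:  h(b ∘ d(c, c) ∘ g(h(j)) ∘ h(c) ∘ j)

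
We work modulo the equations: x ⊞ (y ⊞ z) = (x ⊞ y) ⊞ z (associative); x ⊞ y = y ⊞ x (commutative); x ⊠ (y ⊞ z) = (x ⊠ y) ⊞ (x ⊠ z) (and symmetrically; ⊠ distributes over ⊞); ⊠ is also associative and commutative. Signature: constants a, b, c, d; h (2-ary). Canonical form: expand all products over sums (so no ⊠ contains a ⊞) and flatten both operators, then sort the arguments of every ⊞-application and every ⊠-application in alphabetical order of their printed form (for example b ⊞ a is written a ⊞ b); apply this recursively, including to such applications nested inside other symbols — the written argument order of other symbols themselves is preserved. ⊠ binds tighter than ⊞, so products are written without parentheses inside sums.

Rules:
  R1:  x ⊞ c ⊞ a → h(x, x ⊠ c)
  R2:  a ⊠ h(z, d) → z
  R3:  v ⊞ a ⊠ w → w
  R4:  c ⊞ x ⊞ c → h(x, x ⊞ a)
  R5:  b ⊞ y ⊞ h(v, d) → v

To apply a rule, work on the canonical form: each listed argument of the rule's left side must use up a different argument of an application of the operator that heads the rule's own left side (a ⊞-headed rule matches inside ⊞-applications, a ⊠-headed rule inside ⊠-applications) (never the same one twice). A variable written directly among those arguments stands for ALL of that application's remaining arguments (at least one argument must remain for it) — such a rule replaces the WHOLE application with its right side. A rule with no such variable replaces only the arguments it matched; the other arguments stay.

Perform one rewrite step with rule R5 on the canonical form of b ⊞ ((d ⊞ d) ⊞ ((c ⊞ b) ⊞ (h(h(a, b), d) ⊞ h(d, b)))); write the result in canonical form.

Answer: h(a, b)

Derivation:
Canonical form:  b ⊞ b ⊞ c ⊞ d ⊞ d ⊞ h(d, b) ⊞ h(h(a, b), d)
Apply R5:  consuming b, h(h(a, b), d);  v := h(a, b), y := b ⊞ c ⊞ d ⊞ d ⊞ h(d, b)
Every leftover argument binds to the variable; the entire application is replaced.
New term:  h(a, b)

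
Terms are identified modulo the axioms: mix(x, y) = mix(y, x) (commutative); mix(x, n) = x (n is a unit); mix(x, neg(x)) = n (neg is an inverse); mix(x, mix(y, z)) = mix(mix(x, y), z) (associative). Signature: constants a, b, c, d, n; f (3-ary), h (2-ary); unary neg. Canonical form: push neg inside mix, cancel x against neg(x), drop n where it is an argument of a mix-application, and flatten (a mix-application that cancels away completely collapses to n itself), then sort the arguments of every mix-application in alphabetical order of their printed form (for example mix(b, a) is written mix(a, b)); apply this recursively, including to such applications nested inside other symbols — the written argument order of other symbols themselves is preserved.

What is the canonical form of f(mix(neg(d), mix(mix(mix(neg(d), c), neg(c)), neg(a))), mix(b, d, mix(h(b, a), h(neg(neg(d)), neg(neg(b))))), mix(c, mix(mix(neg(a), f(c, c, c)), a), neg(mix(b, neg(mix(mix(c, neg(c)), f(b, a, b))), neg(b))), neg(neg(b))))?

Descend into:  mix(c, mix(mix(neg(a), f(c, c, c)), a), neg(mix(b, neg(mix(mix(c, neg(c)), f(b, a, b))), neg(b))), neg(neg(b)))
Push neg inside:  distribute neg over mix and collapse double neg
Inverses cancel:  a cancels
Collect:  mix(c, f(c, c, c), b, f(b, a, b))
Order the arguments:  mix(b, c, f(b, a, b), f(c, c, c))
Rebuild:  f(mix(neg(a), neg(d), neg(d)), mix(b, d, h(b, a), h(d, b)), mix(b, c, f(b, a, b), f(c, c, c)))

Answer: f(mix(neg(a), neg(d), neg(d)), mix(b, d, h(b, a), h(d, b)), mix(b, c, f(b, a, b), f(c, c, c)))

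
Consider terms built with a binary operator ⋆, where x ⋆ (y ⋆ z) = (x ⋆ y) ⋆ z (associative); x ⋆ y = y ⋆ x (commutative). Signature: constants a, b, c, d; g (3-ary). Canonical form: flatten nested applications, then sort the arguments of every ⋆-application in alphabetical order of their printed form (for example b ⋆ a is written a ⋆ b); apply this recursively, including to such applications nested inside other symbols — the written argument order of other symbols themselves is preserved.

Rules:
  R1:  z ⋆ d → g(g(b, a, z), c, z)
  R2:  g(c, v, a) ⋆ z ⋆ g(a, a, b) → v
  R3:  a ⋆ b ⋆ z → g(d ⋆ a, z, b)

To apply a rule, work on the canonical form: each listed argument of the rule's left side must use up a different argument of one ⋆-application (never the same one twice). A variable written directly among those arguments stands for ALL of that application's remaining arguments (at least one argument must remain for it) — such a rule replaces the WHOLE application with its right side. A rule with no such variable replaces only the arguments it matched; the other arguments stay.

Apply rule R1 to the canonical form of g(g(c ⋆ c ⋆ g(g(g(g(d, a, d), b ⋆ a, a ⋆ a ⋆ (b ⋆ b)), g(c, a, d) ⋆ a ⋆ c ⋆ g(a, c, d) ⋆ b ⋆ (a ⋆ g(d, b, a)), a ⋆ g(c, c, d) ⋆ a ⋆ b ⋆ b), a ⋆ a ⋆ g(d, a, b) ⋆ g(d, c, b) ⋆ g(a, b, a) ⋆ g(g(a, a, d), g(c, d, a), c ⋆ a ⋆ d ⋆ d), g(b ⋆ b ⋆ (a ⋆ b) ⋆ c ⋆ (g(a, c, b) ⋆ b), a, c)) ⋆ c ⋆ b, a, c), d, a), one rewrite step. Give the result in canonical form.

Answer: g(g(b ⋆ c ⋆ c ⋆ c ⋆ g(g(g(g(d, a, d), a ⋆ b, a ⋆ a ⋆ b ⋆ b), a ⋆ a ⋆ b ⋆ c ⋆ g(a, c, d) ⋆ g(c, a, d) ⋆ g(d, b, a), a ⋆ a ⋆ b ⋆ b ⋆ g(c, c, d)), a ⋆ a ⋆ g(a, b, a) ⋆ g(d, a, b) ⋆ g(d, c, b) ⋆ g(g(a, a, d), g(c, d, a), g(g(b, a, a ⋆ c ⋆ d), c, a ⋆ c ⋆ d)), g(a ⋆ b ⋆ b ⋆ b ⋆ b ⋆ c ⋆ g(a, c, b), a, c)), a, c), d, a)

Derivation:
Canonical form:  g(g(b ⋆ c ⋆ c ⋆ c ⋆ g(g(g(g(d, a, d), a ⋆ b, a ⋆ a ⋆ b ⋆ b), a ⋆ a ⋆ b ⋆ c ⋆ g(a, c, d) ⋆ g(c, a, d) ⋆ g(d, b, a), a ⋆ a ⋆ b ⋆ b ⋆ g(c, c, d)), a ⋆ a ⋆ g(a, b, a) ⋆ g(d, a, b) ⋆ g(d, c, b) ⋆ g(g(a, a, d), g(c, d, a), a ⋆ c ⋆ d ⋆ d), g(a ⋆ b ⋆ b ⋆ b ⋆ b ⋆ c ⋆ g(a, c, b), a, c)), a, c), d, a)
Match R1:  consume d;  z := a ⋆ c ⋆ d
Every leftover argument binds to the variable; the entire application is replaced.
Result:  g(g(b ⋆ c ⋆ c ⋆ c ⋆ g(g(g(g(d, a, d), a ⋆ b, a ⋆ a ⋆ b ⋆ b), a ⋆ a ⋆ b ⋆ c ⋆ g(a, c, d) ⋆ g(c, a, d) ⋆ g(d, b, a), a ⋆ a ⋆ b ⋆ b ⋆ g(c, c, d)), a ⋆ a ⋆ g(a, b, a) ⋆ g(d, a, b) ⋆ g(d, c, b) ⋆ g(g(a, a, d), g(c, d, a), g(g(b, a, a ⋆ c ⋆ d), c, a ⋆ c ⋆ d)), g(a ⋆ b ⋆ b ⋆ b ⋆ b ⋆ c ⋆ g(a, c, b), a, c)), a, c), d, a)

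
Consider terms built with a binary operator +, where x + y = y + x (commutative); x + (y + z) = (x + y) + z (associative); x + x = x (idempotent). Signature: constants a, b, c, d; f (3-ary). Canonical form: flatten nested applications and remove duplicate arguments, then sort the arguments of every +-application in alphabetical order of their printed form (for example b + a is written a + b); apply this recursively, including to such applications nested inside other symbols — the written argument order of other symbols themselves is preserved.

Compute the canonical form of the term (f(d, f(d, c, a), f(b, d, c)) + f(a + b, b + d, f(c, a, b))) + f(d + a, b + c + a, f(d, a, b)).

Answer: f(a + b, b + d, f(c, a, b)) + f(a + d, a + b + c, f(d, a, b)) + f(d, f(d, c, a), f(b, d, c))

Derivation:
Flatten:  f(d, f(d, c, a), f(b, d, c)) + f(a + b, b + d, f(c, a, b)) + f(d + a, b + c + a, f(d, a, b))
Simplify inside:  f(d + a, b + c + a, f(d, a, b))  →  f(a + d, a + b + c, f(d, a, b))
Order the arguments:  f(a + b, b + d, f(c, a, b)) + f(a + d, a + b + c, f(d, a, b)) + f(d, f(d, c, a), f(b, d, c))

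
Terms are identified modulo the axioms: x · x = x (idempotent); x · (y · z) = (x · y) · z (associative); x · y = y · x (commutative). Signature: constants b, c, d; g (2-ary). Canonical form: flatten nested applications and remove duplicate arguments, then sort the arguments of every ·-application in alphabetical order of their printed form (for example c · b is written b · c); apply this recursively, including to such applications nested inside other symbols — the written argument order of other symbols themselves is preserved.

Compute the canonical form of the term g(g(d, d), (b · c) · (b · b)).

Answer: g(g(d, d), b · c)

Derivation:
Focus inside:  (b · c) · (b · b)
Flatten:  b · c · b · b
Deduplicate:  drop duplicate b, b
Sort arguments:  b · c
Put back:  g(g(d, d), b · c)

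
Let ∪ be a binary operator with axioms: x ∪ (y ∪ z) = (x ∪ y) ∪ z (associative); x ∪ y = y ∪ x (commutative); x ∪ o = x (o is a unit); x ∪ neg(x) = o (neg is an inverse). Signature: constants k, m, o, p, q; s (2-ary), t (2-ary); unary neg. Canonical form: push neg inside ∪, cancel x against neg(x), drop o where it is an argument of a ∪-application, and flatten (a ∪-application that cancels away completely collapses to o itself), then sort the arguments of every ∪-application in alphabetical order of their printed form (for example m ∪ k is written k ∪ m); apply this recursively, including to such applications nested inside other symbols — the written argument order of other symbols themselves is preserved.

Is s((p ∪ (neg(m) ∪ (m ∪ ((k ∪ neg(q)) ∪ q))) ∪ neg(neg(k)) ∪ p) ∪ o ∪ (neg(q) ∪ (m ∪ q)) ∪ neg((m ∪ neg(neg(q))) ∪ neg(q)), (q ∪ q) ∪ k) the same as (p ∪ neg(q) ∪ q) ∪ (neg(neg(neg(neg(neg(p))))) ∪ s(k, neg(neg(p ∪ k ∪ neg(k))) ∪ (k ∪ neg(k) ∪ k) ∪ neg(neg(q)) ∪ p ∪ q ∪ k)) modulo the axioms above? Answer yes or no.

Left:  s((p ∪ (neg(m) ∪ (m ∪ ((k ∪ neg(q)) ∪ q))) ∪ neg(neg(k)) ∪ p) ∪ o ∪ (neg(q) ∪ (m ∪ q)) ∪ neg((m ∪ neg(neg(q))) ∪ neg(q)), (q ∪ q) ∪ k)
  Focus inside:  (p ∪ (neg(m) ∪ (m ∪ ((k ∪ neg(q)) ∪ q))) ∪ neg(neg(k)) ∪ p) ∪ o ∪ (neg(q) ∪ (m ∪ q)) ∪ neg((m ∪ neg(neg(q))) ∪ neg(q))
  Push neg inside:  distribute neg over ∪ and collapse double neg
  Inverses cancel:  m cancels; q cancels
  Collect terms:  p ∪ p ∪ k ∪ k
  Sort arguments:  k ∪ k ∪ p ∪ p
  Reassemble:  s(k ∪ k ∪ p ∪ p, k ∪ q ∪ q)
Right:  (p ∪ neg(q) ∪ q) ∪ (neg(neg(neg(neg(neg(p))))) ∪ s(k, neg(neg(p ∪ k ∪ neg(k))) ∪ (k ∪ neg(k) ∪ k) ∪ neg(neg(q)) ∪ p ∪ q ∪ k))
  Push neg inside:  distribute neg over ∪ and collapse double neg
  Inverses cancel:  p cancels; q cancels
  Collect terms:  s(k, k ∪ k ∪ p ∪ p ∪ q ∪ q)

Answer: no — s(k ∪ k ∪ p ∪ p, k ∪ q ∪ q) vs s(k, k ∪ k ∪ p ∪ p ∪ q ∪ q)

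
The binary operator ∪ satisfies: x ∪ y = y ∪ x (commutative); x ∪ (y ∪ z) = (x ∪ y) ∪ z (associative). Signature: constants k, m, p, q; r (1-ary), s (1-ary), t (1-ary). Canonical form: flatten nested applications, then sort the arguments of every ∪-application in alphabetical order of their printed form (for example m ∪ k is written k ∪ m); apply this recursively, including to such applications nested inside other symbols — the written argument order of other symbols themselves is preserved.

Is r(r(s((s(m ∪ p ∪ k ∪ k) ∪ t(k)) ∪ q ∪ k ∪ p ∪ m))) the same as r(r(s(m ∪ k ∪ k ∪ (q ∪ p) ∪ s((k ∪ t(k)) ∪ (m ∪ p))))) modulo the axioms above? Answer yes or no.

Answer: no — r(r(s(k ∪ m ∪ p ∪ q ∪ s(k ∪ k ∪ m ∪ p) ∪ t(k)))) vs r(r(s(k ∪ k ∪ m ∪ p ∪ q ∪ s(k ∪ m ∪ p ∪ t(k)))))

Derivation:
Left:  r(r(s((s(m ∪ p ∪ k ∪ k) ∪ t(k)) ∪ q ∪ k ∪ p ∪ m)))
  Descend into:  (s(m ∪ p ∪ k ∪ k) ∪ t(k)) ∪ q ∪ k ∪ p ∪ m
  Merge nested applications:  s(m ∪ p ∪ k ∪ k) ∪ t(k) ∪ q ∪ k ∪ p ∪ m
  Simplify inside:  s(m ∪ p ∪ k ∪ k)  →  s(k ∪ k ∪ m ∪ p)
  Sort:  k ∪ m ∪ p ∪ q ∪ s(k ∪ k ∪ m ∪ p) ∪ t(k)
  Put back:  r(r(s(k ∪ m ∪ p ∪ q ∪ s(k ∪ k ∪ m ∪ p) ∪ t(k))))
Right:  r(r(s(m ∪ k ∪ k ∪ (q ∪ p) ∪ s((k ∪ t(k)) ∪ (m ∪ p)))))
  Work inside:  m ∪ k ∪ k ∪ (q ∪ p) ∪ s((k ∪ t(k)) ∪ (m ∪ p))
  Un-nest:  m ∪ k ∪ k ∪ q ∪ p ∪ s((k ∪ t(k)) ∪ (m ∪ p))
  Inside:  s((k ∪ t(k)) ∪ (m ∪ p))  →  s(k ∪ m ∪ p ∪ t(k))
  Sort arguments:  k ∪ k ∪ m ∪ p ∪ q ∪ s(k ∪ m ∪ p ∪ t(k))
  Rebuild:  r(r(s(k ∪ k ∪ m ∪ p ∪ q ∪ s(k ∪ m ∪ p ∪ t(k)))))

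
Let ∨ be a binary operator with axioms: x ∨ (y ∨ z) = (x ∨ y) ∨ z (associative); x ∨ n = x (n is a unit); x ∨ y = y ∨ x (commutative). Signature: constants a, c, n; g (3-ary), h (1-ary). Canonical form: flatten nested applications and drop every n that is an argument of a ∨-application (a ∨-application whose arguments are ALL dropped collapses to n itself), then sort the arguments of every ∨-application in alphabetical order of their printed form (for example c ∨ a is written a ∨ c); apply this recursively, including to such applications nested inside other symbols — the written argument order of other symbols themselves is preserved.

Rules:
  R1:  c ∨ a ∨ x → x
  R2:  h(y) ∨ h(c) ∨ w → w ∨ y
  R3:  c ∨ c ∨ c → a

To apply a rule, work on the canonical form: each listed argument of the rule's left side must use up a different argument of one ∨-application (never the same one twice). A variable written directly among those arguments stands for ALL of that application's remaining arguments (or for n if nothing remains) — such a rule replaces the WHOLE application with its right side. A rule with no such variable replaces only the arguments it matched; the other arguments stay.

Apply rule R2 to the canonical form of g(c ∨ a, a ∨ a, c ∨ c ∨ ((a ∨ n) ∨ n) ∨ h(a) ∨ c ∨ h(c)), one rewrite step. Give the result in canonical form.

Answer: g(a ∨ c, a ∨ a, a ∨ a ∨ c ∨ c ∨ c)

Derivation:
Canonical form:  g(a ∨ c, a ∨ a, a ∨ c ∨ c ∨ c ∨ h(a) ∨ h(c))
Match R2:  consume h(a), h(c);  w := a ∨ c ∨ c ∨ c, y := a
Every leftover argument binds to the variable; the entire application is replaced.
New term:  g(a ∨ c, a ∨ a, a ∨ a ∨ c ∨ c ∨ c)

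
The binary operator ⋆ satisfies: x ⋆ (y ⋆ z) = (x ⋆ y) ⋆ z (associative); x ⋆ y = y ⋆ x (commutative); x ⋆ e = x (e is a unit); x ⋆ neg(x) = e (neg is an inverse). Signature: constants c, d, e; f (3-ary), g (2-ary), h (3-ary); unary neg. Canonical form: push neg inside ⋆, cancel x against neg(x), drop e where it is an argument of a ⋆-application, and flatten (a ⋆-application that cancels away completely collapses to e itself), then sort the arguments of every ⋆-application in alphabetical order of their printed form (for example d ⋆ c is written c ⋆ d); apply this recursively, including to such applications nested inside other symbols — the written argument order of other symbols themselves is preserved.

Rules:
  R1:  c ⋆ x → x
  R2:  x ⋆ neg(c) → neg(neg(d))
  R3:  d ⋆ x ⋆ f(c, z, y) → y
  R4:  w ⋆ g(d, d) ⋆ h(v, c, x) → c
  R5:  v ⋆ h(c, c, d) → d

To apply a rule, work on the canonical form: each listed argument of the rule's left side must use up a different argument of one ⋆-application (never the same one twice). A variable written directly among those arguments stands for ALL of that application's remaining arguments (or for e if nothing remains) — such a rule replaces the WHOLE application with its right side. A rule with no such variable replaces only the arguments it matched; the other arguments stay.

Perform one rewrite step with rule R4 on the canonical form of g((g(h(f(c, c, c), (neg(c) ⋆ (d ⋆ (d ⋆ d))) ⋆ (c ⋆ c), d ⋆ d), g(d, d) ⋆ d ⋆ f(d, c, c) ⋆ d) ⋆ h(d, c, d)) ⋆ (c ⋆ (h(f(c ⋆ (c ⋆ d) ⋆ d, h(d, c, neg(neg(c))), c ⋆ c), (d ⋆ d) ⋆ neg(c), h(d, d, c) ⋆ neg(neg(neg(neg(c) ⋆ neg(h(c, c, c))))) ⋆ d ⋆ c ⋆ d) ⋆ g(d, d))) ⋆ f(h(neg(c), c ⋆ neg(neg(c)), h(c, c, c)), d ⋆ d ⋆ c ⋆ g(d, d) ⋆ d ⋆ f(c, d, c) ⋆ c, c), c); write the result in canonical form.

Answer: g(c, c)

Derivation:
Canonical form:  g(c ⋆ f(h(neg(c), c ⋆ c, h(c, c, c)), c ⋆ c ⋆ d ⋆ d ⋆ d ⋆ f(c, d, c) ⋆ g(d, d), c) ⋆ g(d, d) ⋆ g(h(f(c, c, c), c ⋆ d ⋆ d ⋆ d, d ⋆ d), d ⋆ d ⋆ f(d, c, c) ⋆ g(d, d)) ⋆ h(d, c, d) ⋆ h(f(c ⋆ c ⋆ d ⋆ d, h(d, c, c), c ⋆ c), d ⋆ d ⋆ neg(c), c ⋆ c ⋆ d ⋆ d ⋆ h(c, c, c) ⋆ h(d, d, c)), c)
Apply R4:  consuming g(d, d), h(d, c, d);  v := d, w := c ⋆ f(h(neg(c), c ⋆ c, h(c, c, c)), c ⋆ c ⋆ d ⋆ d ⋆ d ⋆ f(c, d, c) ⋆ g(d, d), c) ⋆ g(h(f(c, c, c), c ⋆ d ⋆ d ⋆ d, d ⋆ d), d ⋆ d ⋆ f(d, c, c) ⋆ g(d, d)) ⋆ h(f(c ⋆ c ⋆ d ⋆ d, h(d, c, c), c ⋆ c), d ⋆ d ⋆ neg(c), c ⋆ c ⋆ d ⋆ d ⋆ h(c, c, c) ⋆ h(d, d, c)), x := d
Every leftover argument binds to the variable; the entire application is replaced.
New term:  g(c, c)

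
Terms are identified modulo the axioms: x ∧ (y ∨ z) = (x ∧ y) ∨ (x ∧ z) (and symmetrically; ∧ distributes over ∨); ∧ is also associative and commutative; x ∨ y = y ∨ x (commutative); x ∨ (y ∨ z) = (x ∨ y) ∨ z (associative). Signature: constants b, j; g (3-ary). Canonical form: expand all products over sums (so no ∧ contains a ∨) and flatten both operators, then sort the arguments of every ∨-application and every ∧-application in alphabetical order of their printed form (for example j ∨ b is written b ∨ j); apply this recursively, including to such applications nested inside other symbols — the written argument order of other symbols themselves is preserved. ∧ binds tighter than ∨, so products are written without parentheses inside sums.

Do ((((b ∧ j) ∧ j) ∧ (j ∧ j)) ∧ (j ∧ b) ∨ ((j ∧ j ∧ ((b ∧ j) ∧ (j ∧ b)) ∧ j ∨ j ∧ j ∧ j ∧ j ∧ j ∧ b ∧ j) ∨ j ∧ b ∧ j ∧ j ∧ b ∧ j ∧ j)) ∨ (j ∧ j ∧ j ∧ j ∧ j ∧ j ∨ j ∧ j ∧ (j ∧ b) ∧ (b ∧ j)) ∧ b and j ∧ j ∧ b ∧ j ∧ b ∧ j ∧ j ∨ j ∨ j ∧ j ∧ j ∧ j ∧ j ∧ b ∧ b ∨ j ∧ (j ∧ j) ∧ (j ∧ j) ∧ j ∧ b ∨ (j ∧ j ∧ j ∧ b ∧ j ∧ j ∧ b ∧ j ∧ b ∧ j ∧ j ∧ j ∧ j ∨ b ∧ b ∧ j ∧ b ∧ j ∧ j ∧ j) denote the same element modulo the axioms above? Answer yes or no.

Answer: no — b ∧ b ∧ b ∧ j ∧ j ∧ j ∧ j ∨ b ∧ b ∧ j ∧ j ∧ j ∧ j ∧ j ∨ b ∧ b ∧ j ∧ j ∧ j ∧ j ∧ j ∨ b ∧ b ∧ j ∧ j ∧ j ∧ j ∧ j ∨ b ∧ j ∧ j ∧ j ∧ j ∧ j ∧ j ∨ b ∧ j ∧ j ∧ j ∧ j ∧ j ∧ j vs b ∧ b ∧ b ∧ j ∧ j ∧ j ∧ j ∨ b ∧ b ∧ b ∧ j ∧ j ∧ j ∧ j ∧ j ∧ j ∧ j ∧ j ∧ j ∧ j ∨ b ∧ b ∧ j ∧ j ∧ j ∧ j ∧ j ∨ b ∧ b ∧ j ∧ j ∧ j ∧ j ∧ j ∨ b ∧ j ∧ j ∧ j ∧ j ∧ j ∧ j ∨ j

Derivation:
Left:  ((((b ∧ j) ∧ j) ∧ (j ∧ j)) ∧ (j ∧ b) ∨ ((j ∧ j ∧ ((b ∧ j) ∧ (j ∧ b)) ∧ j ∨ j ∧ j ∧ j ∧ j ∧ j ∧ b ∧ j) ∨ j ∧ b ∧ j ∧ j ∧ b ∧ j ∧ j)) ∨ (j ∧ j ∧ j ∧ j ∧ j ∧ j ∨ j ∧ j ∧ (j ∧ b) ∧ (b ∧ j)) ∧ b
  Distribute:  b ∧ b ∧ j ∧ j ∧ j ∧ j ∧ j ∨ b ∧ b ∧ j ∧ j ∧ j ∧ j ∧ j ∨ b ∧ j ∧ j ∧ j ∧ j ∧ j ∧ j ∨ b ∧ b ∧ j ∧ j ∧ j ∧ j ∧ j ∨ b ∧ j ∧ j ∧ j ∧ j ∧ j ∧ j ∨ b ∧ b ∧ b ∧ j ∧ j ∧ j ∧ j
  Order the arguments:  b ∧ b ∧ b ∧ j ∧ j ∧ j ∧ j ∨ b ∧ b ∧ j ∧ j ∧ j ∧ j ∧ j ∨ b ∧ b ∧ j ∧ j ∧ j ∧ j ∧ j ∨ b ∧ b ∧ j ∧ j ∧ j ∧ j ∧ j ∨ b ∧ j ∧ j ∧ j ∧ j ∧ j ∧ j ∨ b ∧ j ∧ j ∧ j ∧ j ∧ j ∧ j
Right:  j ∧ j ∧ b ∧ j ∧ b ∧ j ∧ j ∨ j ∨ j ∧ j ∧ j ∧ j ∧ j ∧ b ∧ b ∨ j ∧ (j ∧ j) ∧ (j ∧ j) ∧ j ∧ b ∨ (j ∧ j ∧ j ∧ b ∧ j ∧ j ∧ b ∧ j ∧ b ∧ j ∧ j ∧ j ∧ j ∨ b ∧ b ∧ j ∧ b ∧ j ∧ j ∧ j)
  Flatten:  b ∧ b ∧ j ∧ j ∧ j ∧ j ∧ j ∨ j ∨ b ∧ b ∧ j ∧ j ∧ j ∧ j ∧ j ∨ b ∧ j ∧ j ∧ j ∧ j ∧ j ∧ j ∨ b ∧ b ∧ b ∧ j ∧ j ∧ j ∧ j ∧ j ∧ j ∧ j ∧ j ∧ j ∧ j ∨ b ∧ b ∧ b ∧ j ∧ j ∧ j ∧ j
  Order the arguments:  b ∧ b ∧ b ∧ j ∧ j ∧ j ∧ j ∨ b ∧ b ∧ b ∧ j ∧ j ∧ j ∧ j ∧ j ∧ j ∧ j ∧ j ∧ j ∧ j ∨ b ∧ b ∧ j ∧ j ∧ j ∧ j ∧ j ∨ b ∧ b ∧ j ∧ j ∧ j ∧ j ∧ j ∨ b ∧ j ∧ j ∧ j ∧ j ∧ j ∧ j ∨ j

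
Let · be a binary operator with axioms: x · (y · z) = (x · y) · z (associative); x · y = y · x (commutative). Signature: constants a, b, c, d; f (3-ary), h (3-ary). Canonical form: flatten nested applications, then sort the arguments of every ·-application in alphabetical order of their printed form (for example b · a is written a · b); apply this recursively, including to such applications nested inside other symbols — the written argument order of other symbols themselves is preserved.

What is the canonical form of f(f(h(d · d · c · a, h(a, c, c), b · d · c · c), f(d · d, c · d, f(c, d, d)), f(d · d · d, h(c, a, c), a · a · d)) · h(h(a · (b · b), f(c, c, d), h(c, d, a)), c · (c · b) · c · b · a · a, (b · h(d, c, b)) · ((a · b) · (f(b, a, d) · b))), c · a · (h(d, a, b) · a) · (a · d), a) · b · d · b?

Answer: b · b · d · f(f(h(a · c · d · d, h(a, c, c), b · c · c · d), f(d · d, c · d, f(c, d, d)), f(d · d · d, h(c, a, c), a · a · d)) · h(h(a · b · b, f(c, c, d), h(c, d, a)), a · a · b · b · c · c · c, a · b · b · b · f(b, a, d) · h(d, c, b)), a · a · a · c · d · h(d, a, b), a)

Derivation:
Canonicalize subterm:  f(f(h(d · d · c · a, h(a, c, c), b · d · c · c), f(d · d, c · d, f(c, d, d)), f(d · d · d, h(c, a, c), a · a · d)) · h(h(a · (b · b), f(c, c, d), h(c, d, a)), c · (c · b) · c · b · a · a, (b · h(d, c, b)) · ((a · b) · (f(b, a, d) · b))), c · a · (h(d, a, b) · a) · (a · d), a)  →  f(f(h(a · c · d · d, h(a, c, c), b · c · c · d), f(d · d, c · d, f(c, d, d)), f(d · d · d, h(c, a, c), a · a · d)) · h(h(a · b · b, f(c, c, d), h(c, d, a)), a · a · b · b · c · c · c, a · b · b · b · f(b, a, d) · h(d, c, b)), a · a · a · c · d · h(d, a, b), a)
Sort arguments:  b · b · d · f(f(h(a · c · d · d, h(a, c, c), b · c · c · d), f(d · d, c · d, f(c, d, d)), f(d · d · d, h(c, a, c), a · a · d)) · h(h(a · b · b, f(c, c, d), h(c, d, a)), a · a · b · b · c · c · c, a · b · b · b · f(b, a, d) · h(d, c, b)), a · a · a · c · d · h(d, a, b), a)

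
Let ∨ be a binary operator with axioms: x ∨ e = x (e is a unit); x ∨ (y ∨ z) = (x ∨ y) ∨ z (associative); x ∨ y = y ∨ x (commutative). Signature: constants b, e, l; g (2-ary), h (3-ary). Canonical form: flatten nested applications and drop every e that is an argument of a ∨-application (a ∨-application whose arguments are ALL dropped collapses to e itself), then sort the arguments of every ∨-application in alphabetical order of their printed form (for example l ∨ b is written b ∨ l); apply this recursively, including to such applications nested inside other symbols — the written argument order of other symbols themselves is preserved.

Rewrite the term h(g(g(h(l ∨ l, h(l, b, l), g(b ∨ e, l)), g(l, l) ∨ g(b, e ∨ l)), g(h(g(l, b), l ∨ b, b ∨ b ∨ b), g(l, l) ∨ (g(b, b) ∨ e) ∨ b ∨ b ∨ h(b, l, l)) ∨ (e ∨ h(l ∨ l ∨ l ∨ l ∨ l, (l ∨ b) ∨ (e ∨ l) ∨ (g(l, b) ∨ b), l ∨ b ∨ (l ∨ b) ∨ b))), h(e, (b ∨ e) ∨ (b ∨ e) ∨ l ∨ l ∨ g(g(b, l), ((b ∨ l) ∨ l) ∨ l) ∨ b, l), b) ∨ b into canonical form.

Answer: b ∨ h(g(g(h(l ∨ l, h(l, b, l), g(b, l)), g(b, l) ∨ g(l, l)), g(h(g(l, b), b ∨ l, b ∨ b ∨ b), b ∨ b ∨ g(b, b) ∨ g(l, l) ∨ h(b, l, l)) ∨ h(l ∨ l ∨ l ∨ l ∨ l, b ∨ b ∨ g(l, b) ∨ l ∨ l, b ∨ b ∨ b ∨ l ∨ l)), h(e, b ∨ b ∨ b ∨ g(g(b, l), b ∨ l ∨ l ∨ l) ∨ l ∨ l, l), b)

Derivation:
Simplify inside:  h(g(g(h(l ∨ l, h(l, b, l), g(b ∨ e, l)), g(l, l) ∨ g(b, e ∨ l)), g(h(g(l, b), l ∨ b, b ∨ b ∨ b), g(l, l) ∨ (g(b, b) ∨ e) ∨ b ∨ b ∨ h(b, l, l)) ∨ (e ∨ h(l ∨ l ∨ l ∨ l ∨ l, (l ∨ b) ∨ (e ∨ l) ∨ (g(l, b) ∨ b), l ∨ b ∨ (l ∨ b) ∨ b))), h(e, (b ∨ e) ∨ (b ∨ e) ∨ l ∨ l ∨ g(g(b, l), ((b ∨ l) ∨ l) ∨ l) ∨ b, l), b)  →  h(g(g(h(l ∨ l, h(l, b, l), g(b, l)), g(b, l) ∨ g(l, l)), g(h(g(l, b), b ∨ l, b ∨ b ∨ b), b ∨ b ∨ g(b, b) ∨ g(l, l) ∨ h(b, l, l)) ∨ h(l ∨ l ∨ l ∨ l ∨ l, b ∨ b ∨ g(l, b) ∨ l ∨ l, b ∨ b ∨ b ∨ l ∨ l)), h(e, b ∨ b ∨ b ∨ g(g(b, l), b ∨ l ∨ l ∨ l) ∨ l ∨ l, l), b)
Order the arguments:  b ∨ h(g(g(h(l ∨ l, h(l, b, l), g(b, l)), g(b, l) ∨ g(l, l)), g(h(g(l, b), b ∨ l, b ∨ b ∨ b), b ∨ b ∨ g(b, b) ∨ g(l, l) ∨ h(b, l, l)) ∨ h(l ∨ l ∨ l ∨ l ∨ l, b ∨ b ∨ g(l, b) ∨ l ∨ l, b ∨ b ∨ b ∨ l ∨ l)), h(e, b ∨ b ∨ b ∨ g(g(b, l), b ∨ l ∨ l ∨ l) ∨ l ∨ l, l), b)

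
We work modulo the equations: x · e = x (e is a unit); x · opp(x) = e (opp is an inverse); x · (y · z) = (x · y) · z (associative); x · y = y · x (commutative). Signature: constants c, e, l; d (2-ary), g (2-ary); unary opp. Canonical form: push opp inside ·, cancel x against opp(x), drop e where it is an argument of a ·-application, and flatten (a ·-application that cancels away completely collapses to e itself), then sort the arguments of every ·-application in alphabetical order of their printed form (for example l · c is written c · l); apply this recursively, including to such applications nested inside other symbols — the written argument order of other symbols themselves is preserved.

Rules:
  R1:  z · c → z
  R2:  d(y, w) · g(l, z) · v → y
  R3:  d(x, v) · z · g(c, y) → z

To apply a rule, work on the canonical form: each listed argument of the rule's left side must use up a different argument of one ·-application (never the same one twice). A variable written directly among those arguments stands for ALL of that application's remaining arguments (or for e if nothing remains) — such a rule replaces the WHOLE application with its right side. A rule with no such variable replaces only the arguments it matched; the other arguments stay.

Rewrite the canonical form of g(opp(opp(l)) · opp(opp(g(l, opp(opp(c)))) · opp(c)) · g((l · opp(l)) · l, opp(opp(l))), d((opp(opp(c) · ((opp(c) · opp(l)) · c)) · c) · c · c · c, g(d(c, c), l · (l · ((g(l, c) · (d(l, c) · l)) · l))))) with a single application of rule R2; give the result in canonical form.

Canonical form:  g(c · g(l, c) · g(l, l) · l, d(c · c · c · c · c · l, g(d(c, c), d(l, c) · g(l, c) · l · l · l · l)))
R2 matches:  uses d(l, c), g(l, c);  v := l · l · l · l, w := c, y := l, z := c
The variable takes the whole remainder — replace the entire application.
Result:  g(c · g(l, c) · g(l, l) · l, d(c · c · c · c · c · l, g(d(c, c), l)))

Answer: g(c · g(l, c) · g(l, l) · l, d(c · c · c · c · c · l, g(d(c, c), l)))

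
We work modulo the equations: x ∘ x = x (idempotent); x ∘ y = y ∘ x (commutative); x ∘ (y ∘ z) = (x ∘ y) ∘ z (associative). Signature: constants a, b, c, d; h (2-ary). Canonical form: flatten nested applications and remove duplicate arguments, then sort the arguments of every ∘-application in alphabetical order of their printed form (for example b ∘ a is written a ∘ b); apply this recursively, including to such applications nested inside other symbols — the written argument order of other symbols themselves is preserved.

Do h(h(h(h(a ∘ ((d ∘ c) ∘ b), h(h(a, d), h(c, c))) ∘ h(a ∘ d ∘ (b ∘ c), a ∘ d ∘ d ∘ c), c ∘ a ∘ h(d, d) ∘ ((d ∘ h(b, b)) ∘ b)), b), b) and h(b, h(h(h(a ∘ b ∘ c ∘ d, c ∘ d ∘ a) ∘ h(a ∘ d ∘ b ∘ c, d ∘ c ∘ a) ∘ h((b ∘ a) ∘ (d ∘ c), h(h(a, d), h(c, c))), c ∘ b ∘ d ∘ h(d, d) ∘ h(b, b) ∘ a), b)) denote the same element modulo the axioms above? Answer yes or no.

Left:  h(h(h(h(a ∘ ((d ∘ c) ∘ b), h(h(a, d), h(c, c))) ∘ h(a ∘ d ∘ (b ∘ c), a ∘ d ∘ d ∘ c), c ∘ a ∘ h(d, d) ∘ ((d ∘ h(b, b)) ∘ b)), b), b)
  Work inside:  h(a ∘ ((d ∘ c) ∘ b), h(h(a, d), h(c, c))) ∘ h(a ∘ d ∘ (b ∘ c), a ∘ d ∘ d ∘ c)
  Simplify inside:  h(a ∘ ((d ∘ c) ∘ b), h(h(a, d), h(c, c)))  →  h(a ∘ b ∘ c ∘ d, h(h(a, d), h(c, c)))
  Inside:  h(a ∘ d ∘ (b ∘ c), a ∘ d ∘ d ∘ c)  →  h(a ∘ b ∘ c ∘ d, a ∘ c ∘ d)
  Sort:  h(a ∘ b ∘ c ∘ d, a ∘ c ∘ d) ∘ h(a ∘ b ∘ c ∘ d, h(h(a, d), h(c, c)))
  Rebuild:  h(h(h(h(a ∘ b ∘ c ∘ d, a ∘ c ∘ d) ∘ h(a ∘ b ∘ c ∘ d, h(h(a, d), h(c, c))), a ∘ b ∘ c ∘ d ∘ h(b, b) ∘ h(d, d)), b), b)
Right:  h(b, h(h(h(a ∘ b ∘ c ∘ d, c ∘ d ∘ a) ∘ h(a ∘ d ∘ b ∘ c, d ∘ c ∘ a) ∘ h((b ∘ a) ∘ (d ∘ c), h(h(a, d), h(c, c))), c ∘ b ∘ d ∘ h(d, d) ∘ h(b, b) ∘ a), b))
  Descend into:  h(a ∘ b ∘ c ∘ d, c ∘ d ∘ a) ∘ h(a ∘ d ∘ b ∘ c, d ∘ c ∘ a) ∘ h((b ∘ a) ∘ (d ∘ c), h(h(a, d), h(c, c)))
  Simplify inside:  h(a ∘ b ∘ c ∘ d, c ∘ d ∘ a)  →  h(a ∘ b ∘ c ∘ d, a ∘ c ∘ d)
  Canonicalize subterm:  h(a ∘ d ∘ b ∘ c, d ∘ c ∘ a)  →  h(a ∘ b ∘ c ∘ d, a ∘ c ∘ d)
  Simplify inside:  h((b ∘ a) ∘ (d ∘ c), h(h(a, d), h(c, c)))  →  h(a ∘ b ∘ c ∘ d, h(h(a, d), h(c, c)))
  Drop duplicates:  drop duplicate h(a ∘ b ∘ c ∘ d, a ∘ c ∘ d)
  Order the arguments:  h(a ∘ b ∘ c ∘ d, a ∘ c ∘ d) ∘ h(a ∘ b ∘ c ∘ d, h(h(a, d), h(c, c)))
  Reassemble:  h(b, h(h(h(a ∘ b ∘ c ∘ d, a ∘ c ∘ d) ∘ h(a ∘ b ∘ c ∘ d, h(h(a, d), h(c, c))), a ∘ b ∘ c ∘ d ∘ h(b, b) ∘ h(d, d)), b))

Answer: no — h(h(h(h(a ∘ b ∘ c ∘ d, a ∘ c ∘ d) ∘ h(a ∘ b ∘ c ∘ d, h(h(a, d), h(c, c))), a ∘ b ∘ c ∘ d ∘ h(b, b) ∘ h(d, d)), b), b) vs h(b, h(h(h(a ∘ b ∘ c ∘ d, a ∘ c ∘ d) ∘ h(a ∘ b ∘ c ∘ d, h(h(a, d), h(c, c))), a ∘ b ∘ c ∘ d ∘ h(b, b) ∘ h(d, d)), b))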